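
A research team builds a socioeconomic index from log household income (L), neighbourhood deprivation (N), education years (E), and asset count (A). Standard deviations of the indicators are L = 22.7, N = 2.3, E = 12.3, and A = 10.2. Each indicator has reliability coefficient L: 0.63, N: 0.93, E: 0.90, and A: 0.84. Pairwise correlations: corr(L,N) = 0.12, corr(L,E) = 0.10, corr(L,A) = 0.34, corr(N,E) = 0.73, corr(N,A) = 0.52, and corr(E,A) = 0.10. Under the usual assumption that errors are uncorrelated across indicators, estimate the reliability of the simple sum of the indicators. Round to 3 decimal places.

Var(L+N+E+A) = 22.7² + 2.3² + 12.3² + 10.2² + 2·[22.7·2.3·0.12 + 22.7·12.3·0.10 + 22.7·10.2·0.34 + 2.3·12.3·0.73 + 2.3·10.2·0.52 + 12.3·10.2·0.10] = 775.91 + 316.613 = 1092.52.
Because errors are independent across components, Cov(Tᵢ,Tⱼ) = Cov(Xᵢ,Xⱼ); the off-diagonal part of the true-score variance is the same as above.
True-score variance = [22.7²·0.63 + 2.3²·0.93 + 12.3²·0.90 + 10.2²·0.84] + 316.613 = 553.107 + 316.613 = 869.72.
Reliability = 869.72 / 1092.52 = 0.796.

0.796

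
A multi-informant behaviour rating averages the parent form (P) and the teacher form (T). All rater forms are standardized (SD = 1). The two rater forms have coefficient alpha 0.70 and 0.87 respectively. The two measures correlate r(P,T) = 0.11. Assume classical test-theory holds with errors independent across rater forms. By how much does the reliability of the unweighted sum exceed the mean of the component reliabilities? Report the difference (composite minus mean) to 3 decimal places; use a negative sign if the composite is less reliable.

Var(sum) = 2 + 0.22 = 2.22; true-score variance = 1.57 + 0.22 = 1.79; composite reliability = 0.8063.
Mean component reliability = 0.7850.
Difference = 0.8063 − 0.7850 = 0.021.

0.021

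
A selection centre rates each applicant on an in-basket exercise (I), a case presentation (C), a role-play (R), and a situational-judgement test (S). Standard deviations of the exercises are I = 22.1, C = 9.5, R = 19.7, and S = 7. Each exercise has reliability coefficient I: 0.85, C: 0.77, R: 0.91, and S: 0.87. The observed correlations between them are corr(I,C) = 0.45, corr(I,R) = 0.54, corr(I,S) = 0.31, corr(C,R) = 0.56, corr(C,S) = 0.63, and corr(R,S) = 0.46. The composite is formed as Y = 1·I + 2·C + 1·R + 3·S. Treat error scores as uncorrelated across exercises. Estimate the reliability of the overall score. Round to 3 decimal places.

0.940

Var(Y) = 22.1² + 2²·9.5² + 19.7² + 3²·7² + 2·[2·22.1·9.5·0.45 + 22.1·19.7·0.54 + 3·22.1·7·0.31 + 2·9.5·19.7·0.56 + 6·9.5·7·0.63 + 3·19.7·7·0.46] = 1678.5 + 2438.41 = 4116.91.
With uncorrelated errors the cross-covariances are all true-score covariance, so they carry over unchanged; only the diagonal terms shrink to ρᵢσᵢ².
True-score variance = [22.1²·0.85 + 2²·9.5²·0.77 + 19.7²·0.91 + 3²·7²·0.87] + 2438.41 = 1429.95 + 2438.41 = 3868.36.
Reliability = 3868.36 / 4116.91 = 0.940.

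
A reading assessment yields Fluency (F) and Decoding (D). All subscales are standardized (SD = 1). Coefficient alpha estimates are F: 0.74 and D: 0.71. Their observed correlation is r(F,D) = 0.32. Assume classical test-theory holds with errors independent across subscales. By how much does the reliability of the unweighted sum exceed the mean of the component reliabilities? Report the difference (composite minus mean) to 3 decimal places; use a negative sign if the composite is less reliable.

Var(sum) = 2 + 0.64 = 2.64; true-score variance = 1.45 + 0.64 = 2.09; composite reliability = 0.7917.
Mean component reliability = 0.7250.
Difference = 0.7917 − 0.7250 = 0.067.

0.067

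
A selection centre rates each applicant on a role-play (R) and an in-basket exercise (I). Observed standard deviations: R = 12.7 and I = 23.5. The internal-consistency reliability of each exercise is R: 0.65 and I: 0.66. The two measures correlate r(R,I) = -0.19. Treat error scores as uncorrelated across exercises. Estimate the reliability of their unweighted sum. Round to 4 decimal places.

0.5931

Var(R+I) = 12.7² + 23.5² + 2·[12.7·23.5·(-0.19)] = 713.54 − 113.411 = 600.129.
Because errors are independent across components, Cov(Tᵢ,Tⱼ) = Cov(Xᵢ,Xⱼ); the off-diagonal part of the true-score variance is the same as above.
True-score variance = [12.7²·0.65 + 23.5²·0.66] − 113.411 = 469.324 − 113.411 = 355.913.
Reliability = 355.913 / 600.129 = 0.5931.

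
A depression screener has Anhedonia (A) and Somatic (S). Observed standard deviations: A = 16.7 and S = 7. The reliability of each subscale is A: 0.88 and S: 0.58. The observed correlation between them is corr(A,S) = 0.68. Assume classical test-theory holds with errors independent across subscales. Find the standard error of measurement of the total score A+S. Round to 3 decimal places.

Var(total) = 327.89 + 158.984 = 486.874.
True-score variance = 273.843 + 158.984 = 432.827, so reliability = 0.8890.
Error variance = 486.874 − 432.827 = 54.0468; SEM = √54.0468 = 7.352.

7.352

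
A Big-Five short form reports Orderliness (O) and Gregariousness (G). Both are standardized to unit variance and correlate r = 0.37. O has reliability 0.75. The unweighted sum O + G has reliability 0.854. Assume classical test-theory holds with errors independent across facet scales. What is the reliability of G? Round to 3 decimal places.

Var(O+G) = 2 + 2·0.37 = 2.740.
True-score variance = ρ_O + ρ_G + 2·0.37, so 0.854 = (0.75 + ρ_G + 0.74) / 2.740.
ρ_G = 0.854·2.740 − 0.75 − 0.74 = 0.850.

0.850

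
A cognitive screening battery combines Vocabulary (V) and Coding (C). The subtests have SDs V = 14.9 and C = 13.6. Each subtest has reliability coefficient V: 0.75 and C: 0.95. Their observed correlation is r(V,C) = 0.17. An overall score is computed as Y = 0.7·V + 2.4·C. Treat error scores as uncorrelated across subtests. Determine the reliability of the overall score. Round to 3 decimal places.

Var(Y) = 0.7²·14.9² + 2.4²·13.6² + 2·[1.68·14.9·13.6·0.17] = 1174.15 + 115.748 = 1289.9.
Because errors are independent across components, Cov(Tᵢ,Tⱼ) = Cov(Xᵢ,Xⱼ); the off-diagonal part of the true-score variance is the same as above.
True-score variance = [0.7²·14.9²·0.75 + 2.4²·13.6²·0.95] + 115.748 = 1093.69 + 115.748 = 1209.44.
Reliability = 1209.44 / 1289.9 = 0.938.

0.938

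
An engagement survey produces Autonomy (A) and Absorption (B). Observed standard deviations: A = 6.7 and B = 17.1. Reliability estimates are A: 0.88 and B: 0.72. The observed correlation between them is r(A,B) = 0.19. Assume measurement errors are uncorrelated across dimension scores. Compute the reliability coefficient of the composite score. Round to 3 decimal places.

0.771

Var(A+B) = 6.7² + 17.1² + 2·[6.7·17.1·0.19] = 337.3 + 43.5366 = 380.837.
With uncorrelated errors the cross-covariances are all true-score covariance, so they carry over unchanged; only the diagonal terms shrink to ρᵢσᵢ².
True-score variance = [6.7²·0.88 + 17.1²·0.72] + 43.5366 = 250.038 + 43.5366 = 293.575.
Reliability = 293.575 / 380.837 = 0.771.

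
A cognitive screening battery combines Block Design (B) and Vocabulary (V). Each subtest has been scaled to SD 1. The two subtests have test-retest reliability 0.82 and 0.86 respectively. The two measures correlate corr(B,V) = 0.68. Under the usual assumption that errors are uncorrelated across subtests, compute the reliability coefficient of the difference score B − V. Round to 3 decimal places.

0.500

Var(B−V) = 1 + 1 − 2·0.68 = 2 − 1.36 = 0.64.
Because errors are independent across components, Cov(Tᵢ,Tⱼ) = Cov(Xᵢ,Xⱼ); the off-diagonal part of the true-score variance is the same as above.
True-score variance = [0.82 + 0.86] − 1.36 = 1.68 − 1.36 = 0.32.
Reliability = 0.32 / 0.64 = 0.500.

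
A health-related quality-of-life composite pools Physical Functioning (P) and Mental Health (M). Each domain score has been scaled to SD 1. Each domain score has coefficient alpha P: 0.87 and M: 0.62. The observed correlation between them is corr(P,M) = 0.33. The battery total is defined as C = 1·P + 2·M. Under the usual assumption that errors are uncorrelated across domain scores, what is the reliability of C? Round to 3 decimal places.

0.739

Var(C) = 1 + 2² + 2·[2·0.33] = 5 + 1.32 = 6.32.
Under uncorrelated errors the observed covariances equal the true-score covariances, so only the own-variance terms attenuate.
True-score variance = [0.87 + 2²·0.62] + 1.32 = 3.35 + 1.32 = 4.67.
Reliability = 4.67 / 6.32 = 0.739.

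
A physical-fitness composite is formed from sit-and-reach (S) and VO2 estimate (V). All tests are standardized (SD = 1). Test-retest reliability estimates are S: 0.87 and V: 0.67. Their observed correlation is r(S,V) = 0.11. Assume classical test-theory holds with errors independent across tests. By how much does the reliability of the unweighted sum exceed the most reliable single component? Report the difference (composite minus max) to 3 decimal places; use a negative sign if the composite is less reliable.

-0.077

Var(sum) = 2 + 0.22 = 2.22; true-score variance = 1.54 + 0.22 = 1.76; composite reliability = 0.7928.
Max component reliability = 0.8700.
Difference = 0.7928 − 0.8700 = -0.077.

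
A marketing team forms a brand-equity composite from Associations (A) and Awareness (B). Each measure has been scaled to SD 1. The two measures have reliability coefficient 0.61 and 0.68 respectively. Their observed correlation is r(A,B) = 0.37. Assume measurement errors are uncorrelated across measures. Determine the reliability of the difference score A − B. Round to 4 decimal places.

0.4365

Var(A−B) = 1 + 1 − 2·0.37 = 2 − 0.74 = 1.26.
Because errors are independent across components, Cov(Tᵢ,Tⱼ) = Cov(Xᵢ,Xⱼ); the off-diagonal part of the true-score variance is the same as above.
True-score variance = [0.61 + 0.68] − 0.74 = 1.29 − 0.74 = 0.55.
Reliability = 0.55 / 1.26 = 0.4365.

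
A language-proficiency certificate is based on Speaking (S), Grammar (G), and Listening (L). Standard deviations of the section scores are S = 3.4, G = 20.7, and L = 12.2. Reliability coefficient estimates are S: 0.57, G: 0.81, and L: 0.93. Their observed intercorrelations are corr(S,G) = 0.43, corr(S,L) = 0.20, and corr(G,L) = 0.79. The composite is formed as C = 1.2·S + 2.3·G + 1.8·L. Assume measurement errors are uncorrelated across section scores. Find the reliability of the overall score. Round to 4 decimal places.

0.8979

Var(C) = 1.2²·3.4² + 2.3²·20.7² + 1.8²·12.2² + 2·[2.76·3.4·20.7·0.43 + 2.16·3.4·12.2·0.20 + 4.14·20.7·12.2·0.79] = 2765.6 + 1854.81 = 4620.41.
Under uncorrelated errors the observed covariances equal the true-score covariances, so only the own-variance terms attenuate.
True-score variance = [1.2²·3.4²·0.57 + 2.3²·20.7²·0.81 + 1.8²·12.2²·0.93] + 1854.81 = 2294.01 + 1854.81 = 4148.82.
Reliability = 4148.82 / 4620.41 = 0.8979.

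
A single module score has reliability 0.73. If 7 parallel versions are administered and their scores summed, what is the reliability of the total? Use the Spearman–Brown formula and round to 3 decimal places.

ρ_k = kρ / (1 + (k−1)ρ) = 7·0.73 / (1 + 6·0.73) = 5.110 / 5.380 = 0.950.

0.950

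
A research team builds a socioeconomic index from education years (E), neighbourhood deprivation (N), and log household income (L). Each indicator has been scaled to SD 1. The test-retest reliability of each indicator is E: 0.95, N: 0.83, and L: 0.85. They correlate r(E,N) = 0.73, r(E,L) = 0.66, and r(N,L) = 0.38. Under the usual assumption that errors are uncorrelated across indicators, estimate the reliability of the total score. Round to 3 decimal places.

0.943

Var(E+N+L) = 3 + 2·[0.73 + 0.66 + 0.38] = 3 + 3.54 = 6.54.
With uncorrelated errors the cross-covariances are all true-score covariance, so they carry over unchanged; only the diagonal terms shrink to ρᵢσᵢ².
True-score variance = [0.95 + 0.83 + 0.85] + 3.54 = 2.63 + 3.54 = 6.17.
Reliability = 6.17 / 6.54 = 0.943.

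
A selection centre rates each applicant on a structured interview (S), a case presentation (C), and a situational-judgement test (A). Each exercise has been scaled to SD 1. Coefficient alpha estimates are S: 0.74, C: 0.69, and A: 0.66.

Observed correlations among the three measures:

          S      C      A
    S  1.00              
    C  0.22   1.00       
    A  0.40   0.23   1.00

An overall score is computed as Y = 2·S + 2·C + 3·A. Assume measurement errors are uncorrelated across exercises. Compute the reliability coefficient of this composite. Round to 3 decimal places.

0.797

Var(Y) = 2² + 2² + 3² + 2·[4·0.22 + 6·0.40 + 6·0.23] = 17 + 9.32 = 26.32.
Under uncorrelated errors the observed covariances equal the true-score covariances, so only the own-variance terms attenuate.
True-score variance = [2²·0.74 + 2²·0.69 + 3²·0.66] + 9.32 = 11.66 + 9.32 = 20.98.
Reliability = 20.98 / 26.32 = 0.797.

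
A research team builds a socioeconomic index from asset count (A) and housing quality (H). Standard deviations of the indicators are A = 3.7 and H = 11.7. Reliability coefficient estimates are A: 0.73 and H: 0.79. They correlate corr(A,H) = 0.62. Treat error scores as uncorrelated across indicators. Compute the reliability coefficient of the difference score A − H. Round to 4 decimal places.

Var(A−H) = 3.7² + 11.7² − 2·3.7·11.7·0.62 = 150.58 − 53.6796 = 96.9004.
With uncorrelated errors the cross-covariances are all true-score covariance, so they carry over unchanged; only the diagonal terms shrink to ρᵢσᵢ².
True-score variance = [3.7²·0.73 + 11.7²·0.79] − 53.6796 = 118.137 − 53.6796 = 64.4572.
Reliability = 64.4572 / 96.9004 = 0.6652.

0.6652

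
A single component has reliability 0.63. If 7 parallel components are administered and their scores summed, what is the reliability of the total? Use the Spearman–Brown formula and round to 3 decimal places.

0.923

ρ_k = kρ / (1 + (k−1)ρ) = 7·0.63 / (1 + 6·0.63) = 4.410 / 4.780 = 0.923.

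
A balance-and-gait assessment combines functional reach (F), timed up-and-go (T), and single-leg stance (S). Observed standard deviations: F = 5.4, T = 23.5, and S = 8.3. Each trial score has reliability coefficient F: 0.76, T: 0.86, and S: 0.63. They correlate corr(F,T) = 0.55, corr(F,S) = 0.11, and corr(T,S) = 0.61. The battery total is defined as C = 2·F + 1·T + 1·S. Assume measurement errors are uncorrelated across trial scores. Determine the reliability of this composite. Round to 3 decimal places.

Var(C) = 2²·5.4² + 23.5² + 8.3² + 2·[2·5.4·23.5·0.55 + 2·5.4·8.3·0.11 + 23.5·8.3·0.61] = 737.78 + 536.862 = 1274.64.
With uncorrelated errors the cross-covariances are all true-score covariance, so they carry over unchanged; only the diagonal terms shrink to ρᵢσᵢ².
True-score variance = [2²·5.4²·0.76 + 23.5²·0.86 + 8.3²·0.63] + 536.862 = 606.982 + 536.862 = 1143.84.
Reliability = 1143.84 / 1274.64 = 0.897.

0.897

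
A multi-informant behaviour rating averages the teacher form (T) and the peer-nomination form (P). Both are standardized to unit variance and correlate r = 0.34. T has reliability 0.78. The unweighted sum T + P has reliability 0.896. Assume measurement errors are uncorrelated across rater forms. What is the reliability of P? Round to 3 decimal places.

Var(T+P) = 2 + 2·0.34 = 2.680.
True-score variance = ρ_T + ρ_P + 2·0.34, so 0.896 = (0.78 + ρ_P + 0.68) / 2.680.
ρ_P = 0.896·2.680 − 0.78 − 0.68 = 0.941.

0.941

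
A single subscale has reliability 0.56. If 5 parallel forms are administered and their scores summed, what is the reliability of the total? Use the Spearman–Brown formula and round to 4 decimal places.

0.8642

ρ_k = kρ / (1 + (k−1)ρ) = 5·0.56 / (1 + 4·0.56) = 2.800 / 3.240 = 0.8642.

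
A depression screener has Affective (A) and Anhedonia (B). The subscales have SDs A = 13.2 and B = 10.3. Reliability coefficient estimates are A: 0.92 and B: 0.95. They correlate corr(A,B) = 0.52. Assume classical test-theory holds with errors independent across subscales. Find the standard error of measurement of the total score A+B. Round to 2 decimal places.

4.39

Var(total) = 280.33 + 141.398 = 421.728.
True-score variance = 261.086 + 141.398 = 402.485, so reliability = 0.9544.
Error variance = 421.728 − 402.485 = 19.2437; SEM = √19.2437 = 4.39.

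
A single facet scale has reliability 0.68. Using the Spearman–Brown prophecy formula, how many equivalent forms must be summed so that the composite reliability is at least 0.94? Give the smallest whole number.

8

k ≥ ρ*(1−ρ₁)/(ρ₁(1−ρ*)) = 0.94·0.32 / (0.68·0.06) = 7.373.
Smallest integer k = 8.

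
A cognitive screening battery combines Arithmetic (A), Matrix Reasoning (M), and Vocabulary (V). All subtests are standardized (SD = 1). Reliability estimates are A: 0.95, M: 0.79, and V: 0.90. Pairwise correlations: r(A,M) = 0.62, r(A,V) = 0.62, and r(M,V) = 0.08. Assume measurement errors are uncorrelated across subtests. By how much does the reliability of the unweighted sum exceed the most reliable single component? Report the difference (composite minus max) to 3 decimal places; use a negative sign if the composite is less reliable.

-0.014

Var(sum) = 3 + 2.64 = 5.64; true-score variance = 2.64 + 2.64 = 5.28; composite reliability = 0.9362.
Max component reliability = 0.9500.
Difference = 0.9362 − 0.9500 = -0.014.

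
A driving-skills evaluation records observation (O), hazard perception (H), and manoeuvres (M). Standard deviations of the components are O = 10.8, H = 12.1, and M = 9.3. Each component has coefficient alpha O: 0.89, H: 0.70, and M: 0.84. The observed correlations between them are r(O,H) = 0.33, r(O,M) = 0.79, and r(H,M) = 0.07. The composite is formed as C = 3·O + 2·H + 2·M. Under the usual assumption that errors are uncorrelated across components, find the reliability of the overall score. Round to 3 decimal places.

0.901

Var(C) = 3²·10.8² + 2²·12.1² + 2²·9.3² + 2·[6·10.8·12.1·0.33 + 6·10.8·9.3·0.79 + 4·12.1·9.3·0.07] = 1981.36 + 1532.68 = 3514.04.
Because errors are independent across components, Cov(Tᵢ,Tⱼ) = Cov(Xᵢ,Xⱼ); the off-diagonal part of the true-score variance is the same as above.
True-score variance = [3²·10.8²·0.89 + 2²·12.1²·0.70 + 2²·9.3²·0.84] + 1532.68 = 1634.84 + 1532.68 = 3167.52.
Reliability = 3167.52 / 3514.04 = 0.901.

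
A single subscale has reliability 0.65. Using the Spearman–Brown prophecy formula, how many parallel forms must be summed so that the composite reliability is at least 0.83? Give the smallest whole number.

k ≥ ρ*(1−ρ₁)/(ρ₁(1−ρ*)) = 0.83·0.35 / (0.65·0.17) = 2.629.
Smallest integer k = 3.

3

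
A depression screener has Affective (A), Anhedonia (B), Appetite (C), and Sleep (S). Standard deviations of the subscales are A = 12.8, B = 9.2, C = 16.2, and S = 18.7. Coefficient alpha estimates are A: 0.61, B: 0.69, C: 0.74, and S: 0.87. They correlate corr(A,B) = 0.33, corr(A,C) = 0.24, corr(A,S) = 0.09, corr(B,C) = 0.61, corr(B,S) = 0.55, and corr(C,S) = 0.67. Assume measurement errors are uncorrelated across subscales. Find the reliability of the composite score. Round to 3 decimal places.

Var(A+B+C+S) = 12.8² + 9.2² + 16.2² + 18.7² + 2·[12.8·9.2·0.33 + 12.8·16.2·0.24 + 12.8·18.7·0.09 + 9.2·16.2·0.61 + 9.2·18.7·0.55 + 16.2·18.7·0.67] = 860.61 + 997.352 = 1857.96.
With uncorrelated errors the cross-covariances are all true-score covariance, so they carry over unchanged; only the diagonal terms shrink to ρᵢσᵢ².
True-score variance = [12.8²·0.61 + 9.2²·0.69 + 16.2²·0.74 + 18.7²·0.87] + 997.352 = 656.78 + 997.352 = 1654.13.
Reliability = 1654.13 / 1857.96 = 0.890.

0.890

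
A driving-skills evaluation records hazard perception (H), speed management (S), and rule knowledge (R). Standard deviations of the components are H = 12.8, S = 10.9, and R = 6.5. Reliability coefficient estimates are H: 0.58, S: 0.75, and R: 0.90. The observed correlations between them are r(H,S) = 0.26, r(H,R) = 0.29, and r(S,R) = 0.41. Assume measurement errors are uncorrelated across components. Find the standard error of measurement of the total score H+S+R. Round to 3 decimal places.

10.136

Var(total) = 324.9 + 178.903 = 503.803.
True-score variance = 222.16 + 178.903 = 401.063, so reliability = 0.7961.
Error variance = 503.803 − 401.063 = 102.74; SEM = √102.74 = 10.136.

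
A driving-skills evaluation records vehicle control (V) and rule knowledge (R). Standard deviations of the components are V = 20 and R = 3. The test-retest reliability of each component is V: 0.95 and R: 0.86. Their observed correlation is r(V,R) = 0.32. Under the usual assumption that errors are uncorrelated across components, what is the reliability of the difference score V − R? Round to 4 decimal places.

0.9426

Var(V−R) = 20² + 3² − 2·20·3·0.32 = 409 − 38.4 = 370.6.
Because errors are independent across components, Cov(Tᵢ,Tⱼ) = Cov(Xᵢ,Xⱼ); the off-diagonal part of the true-score variance is the same as above.
True-score variance = [20²·0.95 + 3²·0.86] − 38.4 = 387.74 − 38.4 = 349.34.
Reliability = 349.34 / 370.6 = 0.9426.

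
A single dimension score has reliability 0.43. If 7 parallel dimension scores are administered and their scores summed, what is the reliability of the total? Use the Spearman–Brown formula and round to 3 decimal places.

0.841

ρ_k = kρ / (1 + (k−1)ρ) = 7·0.43 / (1 + 6·0.43) = 3.010 / 3.580 = 0.841.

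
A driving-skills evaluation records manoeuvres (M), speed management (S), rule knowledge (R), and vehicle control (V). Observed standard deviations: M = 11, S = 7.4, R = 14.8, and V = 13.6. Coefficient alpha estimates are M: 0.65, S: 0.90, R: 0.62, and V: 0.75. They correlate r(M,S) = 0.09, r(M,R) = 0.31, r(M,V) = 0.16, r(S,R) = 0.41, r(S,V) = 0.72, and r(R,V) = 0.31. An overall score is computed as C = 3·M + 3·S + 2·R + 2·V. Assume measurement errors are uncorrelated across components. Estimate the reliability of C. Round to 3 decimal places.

Var(C) = 3²·11² + 3²·7.4² + 2²·14.8² + 2²·13.6² + 2·[9·11·7.4·0.09 + 6·11·14.8·0.31 + 6·11·13.6·0.16 + 6·7.4·14.8·0.41 + 6·7.4·13.6·0.72 + 4·14.8·13.6·0.31] = 3197.84 + 2932.26 = 6130.1.
Because errors are independent across components, Cov(Tᵢ,Tⱼ) = Cov(Xᵢ,Xⱼ); the off-diagonal part of the true-score variance is the same as above.
True-score variance = [3²·11²·0.65 + 3²·7.4²·0.90 + 2²·14.8²·0.62 + 2²·13.6²·0.75] + 2932.26 = 2249.51 + 2932.26 = 5181.76.
Reliability = 5181.76 / 6130.1 = 0.845.

0.845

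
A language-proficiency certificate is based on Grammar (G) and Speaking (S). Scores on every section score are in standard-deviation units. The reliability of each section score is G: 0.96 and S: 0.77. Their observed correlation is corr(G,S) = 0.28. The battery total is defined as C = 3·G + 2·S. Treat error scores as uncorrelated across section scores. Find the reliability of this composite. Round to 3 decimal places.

Var(C) = 3² + 2² + 2·[6·0.28] = 13 + 3.36 = 16.36.
Under uncorrelated errors the observed covariances equal the true-score covariances, so only the own-variance terms attenuate.
True-score variance = [3²·0.96 + 2²·0.77] + 3.36 = 11.72 + 3.36 = 15.08.
Reliability = 15.08 / 16.36 = 0.922.

0.922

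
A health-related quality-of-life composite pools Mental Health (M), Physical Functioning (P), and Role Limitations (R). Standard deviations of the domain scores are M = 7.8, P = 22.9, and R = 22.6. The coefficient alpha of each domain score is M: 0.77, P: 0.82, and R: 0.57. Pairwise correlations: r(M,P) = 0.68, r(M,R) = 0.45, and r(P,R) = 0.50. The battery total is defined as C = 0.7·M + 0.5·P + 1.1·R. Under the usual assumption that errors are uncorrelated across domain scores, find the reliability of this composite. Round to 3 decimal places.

0.767

Var(C) = 0.7²·7.8² + 0.5²·22.9² + 1.1²·22.6² + 2·[0.35·7.8·22.9·0.68 + 0.77·7.8·22.6·0.45 + 0.55·22.9·22.6·0.50] = 778.934 + 491.832 = 1270.77.
Because errors are independent across components, Cov(Tᵢ,Tⱼ) = Cov(Xᵢ,Xⱼ); the off-diagonal part of the true-score variance is the same as above.
True-score variance = [0.7²·7.8²·0.77 + 0.5²·22.9²·0.82 + 1.1²·22.6²·0.57] + 491.832 = 482.73 + 491.832 = 974.562.
Reliability = 974.562 / 1270.77 = 0.767.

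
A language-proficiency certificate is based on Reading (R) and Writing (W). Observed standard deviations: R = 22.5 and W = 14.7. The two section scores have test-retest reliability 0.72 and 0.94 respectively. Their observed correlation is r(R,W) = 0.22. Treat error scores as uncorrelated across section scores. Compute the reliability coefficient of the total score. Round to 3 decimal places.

0.822

Var(R+W) = 22.5² + 14.7² + 2·[22.5·14.7·0.22] = 722.34 + 145.53 = 867.87.
Because errors are independent across components, Cov(Tᵢ,Tⱼ) = Cov(Xᵢ,Xⱼ); the off-diagonal part of the true-score variance is the same as above.
True-score variance = [22.5²·0.72 + 14.7²·0.94] + 145.53 = 567.625 + 145.53 = 713.155.
Reliability = 713.155 / 867.87 = 0.822.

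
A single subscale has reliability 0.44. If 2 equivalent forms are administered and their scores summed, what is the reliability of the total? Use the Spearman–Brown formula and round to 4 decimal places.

0.6111

ρ_k = kρ / (1 + (k−1)ρ) = 2·0.44 / (1 + 1·0.44) = 0.880 / 1.440 = 0.6111.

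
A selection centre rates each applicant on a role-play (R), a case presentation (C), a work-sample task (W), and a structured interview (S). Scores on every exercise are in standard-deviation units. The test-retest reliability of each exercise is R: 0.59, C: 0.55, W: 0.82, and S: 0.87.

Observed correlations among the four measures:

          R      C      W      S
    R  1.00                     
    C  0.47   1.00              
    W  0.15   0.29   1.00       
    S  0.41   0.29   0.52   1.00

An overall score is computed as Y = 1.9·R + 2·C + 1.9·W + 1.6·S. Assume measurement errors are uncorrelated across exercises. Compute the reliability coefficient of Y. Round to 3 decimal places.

0.849

Var(Y) = 1.9² + 2² + 1.9² + 1.6² + 2·[3.8·0.47 + 3.61·0.15 + 3.04·0.41 + 3.8·0.29 + 3.2·0.29 + 3.04·0.52] = 13.78 + 14.3694 = 28.1494.
Under uncorrelated errors the observed covariances equal the true-score covariances, so only the own-variance terms attenuate.
True-score variance = [1.9²·0.59 + 2²·0.55 + 1.9²·0.82 + 1.6²·0.87] + 14.3694 = 9.5173 + 14.3694 = 23.8867.
Reliability = 23.8867 / 28.1494 = 0.849.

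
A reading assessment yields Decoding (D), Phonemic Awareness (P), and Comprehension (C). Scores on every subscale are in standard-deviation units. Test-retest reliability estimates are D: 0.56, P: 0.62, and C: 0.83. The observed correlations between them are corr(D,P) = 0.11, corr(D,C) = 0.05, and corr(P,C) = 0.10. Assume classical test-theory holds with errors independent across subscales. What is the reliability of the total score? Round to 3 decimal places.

Var(D+P+C) = 3 + 2·[0.11 + 0.05 + 0.10] = 3 + 0.52 = 3.52.
With uncorrelated errors the cross-covariances are all true-score covariance, so they carry over unchanged; only the diagonal terms shrink to ρᵢσᵢ².
True-score variance = [0.56 + 0.62 + 0.83] + 0.52 = 2.01 + 0.52 = 2.53.
Reliability = 2.53 / 3.52 = 0.719.

0.719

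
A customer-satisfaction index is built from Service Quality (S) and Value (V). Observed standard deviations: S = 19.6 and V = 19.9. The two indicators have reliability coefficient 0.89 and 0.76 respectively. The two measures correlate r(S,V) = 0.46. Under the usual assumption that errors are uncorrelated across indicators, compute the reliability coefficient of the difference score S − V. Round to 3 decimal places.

0.674

Var(S−V) = 19.6² + 19.9² − 2·19.6·19.9·0.46 = 780.17 − 358.837 = 421.333.
Because errors are independent across components, Cov(Tᵢ,Tⱼ) = Cov(Xᵢ,Xⱼ); the off-diagonal part of the true-score variance is the same as above.
True-score variance = [19.6²·0.89 + 19.9²·0.76] − 358.837 = 642.87 − 358.837 = 284.033.
Reliability = 284.033 / 421.333 = 0.674.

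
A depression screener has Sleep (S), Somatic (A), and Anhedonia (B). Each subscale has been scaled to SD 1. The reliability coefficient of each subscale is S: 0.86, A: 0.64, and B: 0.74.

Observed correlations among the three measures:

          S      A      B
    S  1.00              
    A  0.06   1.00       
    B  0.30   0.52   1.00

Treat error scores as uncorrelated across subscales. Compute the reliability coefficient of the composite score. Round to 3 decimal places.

Var(S+A+B) = 3 + 2·[0.06 + 0.30 + 0.52] = 3 + 1.76 = 4.76.
With uncorrelated errors the cross-covariances are all true-score covariance, so they carry over unchanged; only the diagonal terms shrink to ρᵢσᵢ².
True-score variance = [0.86 + 0.64 + 0.74] + 1.76 = 2.24 + 1.76 = 4.
Reliability = 4 / 4.76 = 0.840.

0.840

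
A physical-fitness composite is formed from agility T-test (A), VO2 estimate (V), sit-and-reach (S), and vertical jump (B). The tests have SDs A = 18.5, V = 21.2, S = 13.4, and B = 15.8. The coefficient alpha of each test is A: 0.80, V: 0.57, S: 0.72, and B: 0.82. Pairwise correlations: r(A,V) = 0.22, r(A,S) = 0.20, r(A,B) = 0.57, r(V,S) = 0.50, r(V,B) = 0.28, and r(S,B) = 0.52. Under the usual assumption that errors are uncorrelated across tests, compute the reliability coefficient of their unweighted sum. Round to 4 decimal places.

Var(A+V+S+B) = 18.5² + 21.2² + 13.4² + 15.8² + 2·[18.5·21.2·0.22 + 18.5·13.4·0.20 + 18.5·15.8·0.57 + 21.2·13.4·0.50 + 21.2·15.8·0.28 + 13.4·15.8·0.52] = 1220.89 + 1296.8 = 2517.69.
Under uncorrelated errors the observed covariances equal the true-score covariances, so only the own-variance terms attenuate.
True-score variance = [18.5²·0.80 + 21.2²·0.57 + 13.4²·0.72 + 15.8²·0.82] + 1296.8 = 863.969 + 1296.8 = 2160.77.
Reliability = 2160.77 / 2517.69 = 0.8582.

0.8582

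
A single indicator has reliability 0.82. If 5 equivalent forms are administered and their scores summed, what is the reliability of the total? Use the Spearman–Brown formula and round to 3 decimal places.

0.958

ρ_k = kρ / (1 + (k−1)ρ) = 5·0.82 / (1 + 4·0.82) = 4.100 / 4.280 = 0.958.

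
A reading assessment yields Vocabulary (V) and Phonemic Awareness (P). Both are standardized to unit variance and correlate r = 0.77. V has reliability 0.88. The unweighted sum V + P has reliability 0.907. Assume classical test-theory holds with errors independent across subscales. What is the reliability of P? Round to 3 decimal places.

Var(V+P) = 2 + 2·0.77 = 3.540.
True-score variance = ρ_V + ρ_P + 2·0.77, so 0.907 = (0.88 + ρ_P + 1.54) / 3.540.
ρ_P = 0.907·3.540 − 0.88 − 1.54 = 0.791.

0.791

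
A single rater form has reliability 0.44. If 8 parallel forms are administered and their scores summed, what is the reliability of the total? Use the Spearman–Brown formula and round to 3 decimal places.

0.863

ρ_k = kρ / (1 + (k−1)ρ) = 8·0.44 / (1 + 7·0.44) = 3.520 / 4.080 = 0.863.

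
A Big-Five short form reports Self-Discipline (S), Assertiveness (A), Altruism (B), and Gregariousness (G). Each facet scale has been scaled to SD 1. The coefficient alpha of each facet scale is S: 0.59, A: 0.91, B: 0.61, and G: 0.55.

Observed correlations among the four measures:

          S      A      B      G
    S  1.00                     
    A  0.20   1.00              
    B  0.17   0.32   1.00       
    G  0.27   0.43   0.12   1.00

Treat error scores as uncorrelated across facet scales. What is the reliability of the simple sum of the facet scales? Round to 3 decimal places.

Var(S+A+B+G) = 4 + 2·[0.20 + 0.17 + 0.27 + 0.32 + 0.43 + 0.12] = 4 + 3.02 = 7.02.
Under uncorrelated errors the observed covariances equal the true-score covariances, so only the own-variance terms attenuate.
True-score variance = [0.59 + 0.91 + 0.61 + 0.55] + 3.02 = 2.66 + 3.02 = 5.68.
Reliability = 5.68 / 7.02 = 0.809.

0.809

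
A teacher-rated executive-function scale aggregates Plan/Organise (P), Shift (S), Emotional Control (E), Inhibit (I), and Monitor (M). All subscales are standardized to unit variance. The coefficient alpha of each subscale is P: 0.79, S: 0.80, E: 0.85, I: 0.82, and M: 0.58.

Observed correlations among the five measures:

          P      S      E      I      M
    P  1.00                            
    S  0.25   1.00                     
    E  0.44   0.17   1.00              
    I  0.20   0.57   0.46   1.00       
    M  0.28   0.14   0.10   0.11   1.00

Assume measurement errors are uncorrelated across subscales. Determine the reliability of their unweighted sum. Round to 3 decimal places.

Var(P+S+E+I+M) = 5 + 2·[0.25 + 0.44 + 0.20 + 0.28 + 0.17 + 0.57 + 0.14 + 0.46 + 0.10 + 0.11] = 5 + 5.44 = 10.44.
With uncorrelated errors the cross-covariances are all true-score covariance, so they carry over unchanged; only the diagonal terms shrink to ρᵢσᵢ².
True-score variance = [0.79 + 0.80 + 0.85 + 0.82 + 0.58] + 5.44 = 3.84 + 5.44 = 9.28.
Reliability = 9.28 / 10.44 = 0.889.

0.889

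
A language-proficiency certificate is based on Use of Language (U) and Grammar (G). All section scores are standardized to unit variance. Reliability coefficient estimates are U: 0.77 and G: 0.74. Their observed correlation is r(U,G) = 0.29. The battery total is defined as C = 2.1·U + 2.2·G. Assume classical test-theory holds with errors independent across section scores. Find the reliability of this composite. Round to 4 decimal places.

Var(C) = 2.1² + 2.2² + 2·[4.62·0.29] = 9.25 + 2.6796 = 11.9296.
Because errors are independent across components, Cov(Tᵢ,Tⱼ) = Cov(Xᵢ,Xⱼ); the off-diagonal part of the true-score variance is the same as above.
True-score variance = [2.1²·0.77 + 2.2²·0.74] + 2.6796 = 6.9773 + 2.6796 = 9.6569.
Reliability = 9.6569 / 11.9296 = 0.8095.

0.8095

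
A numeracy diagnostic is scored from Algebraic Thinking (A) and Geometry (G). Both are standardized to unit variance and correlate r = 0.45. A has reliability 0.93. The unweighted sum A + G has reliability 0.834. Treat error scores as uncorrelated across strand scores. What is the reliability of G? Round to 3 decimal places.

Var(A+G) = 2 + 2·0.45 = 2.900.
True-score variance = ρ_A + ρ_G + 2·0.45, so 0.834 = (0.93 + ρ_G + 0.90) / 2.900.
ρ_G = 0.834·2.900 − 0.93 − 0.90 = 0.589.

0.589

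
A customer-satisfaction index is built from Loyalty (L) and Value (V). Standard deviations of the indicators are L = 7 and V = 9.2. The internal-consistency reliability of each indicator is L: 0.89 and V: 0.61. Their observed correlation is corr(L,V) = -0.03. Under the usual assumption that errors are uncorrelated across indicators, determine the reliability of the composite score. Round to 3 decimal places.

0.704

Var(L+V) = 7² + 9.2² + 2·[7·9.2·(-0.03)] = 133.64 − 3.864 = 129.776.
Under uncorrelated errors the observed covariances equal the true-score covariances, so only the own-variance terms attenuate.
True-score variance = [7²·0.89 + 9.2²·0.61] − 3.864 = 95.2404 − 3.864 = 91.3764.
Reliability = 91.3764 / 129.776 = 0.704.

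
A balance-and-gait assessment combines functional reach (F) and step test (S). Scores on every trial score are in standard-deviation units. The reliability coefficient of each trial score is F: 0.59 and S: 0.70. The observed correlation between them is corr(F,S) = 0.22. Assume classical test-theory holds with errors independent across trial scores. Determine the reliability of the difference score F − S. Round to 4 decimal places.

Var(F−S) = 1 + 1 − 2·0.22 = 2 − 0.44 = 1.56.
With uncorrelated errors the cross-covariances are all true-score covariance, so they carry over unchanged; only the diagonal terms shrink to ρᵢσᵢ².
True-score variance = [0.59 + 0.70] − 0.44 = 1.29 − 0.44 = 0.85.
Reliability = 0.85 / 1.56 = 0.5449.

0.5449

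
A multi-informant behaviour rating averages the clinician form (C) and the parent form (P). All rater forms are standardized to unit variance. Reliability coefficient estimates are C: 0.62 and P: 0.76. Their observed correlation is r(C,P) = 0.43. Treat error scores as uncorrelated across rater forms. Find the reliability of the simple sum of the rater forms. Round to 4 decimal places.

Var(C+P) = 2 + 2·[0.43] = 2 + 0.86 = 2.86.
With uncorrelated errors the cross-covariances are all true-score covariance, so they carry over unchanged; only the diagonal terms shrink to ρᵢσᵢ².
True-score variance = [0.62 + 0.76] + 0.86 = 1.38 + 0.86 = 2.24.
Reliability = 2.24 / 2.86 = 0.7832.

0.7832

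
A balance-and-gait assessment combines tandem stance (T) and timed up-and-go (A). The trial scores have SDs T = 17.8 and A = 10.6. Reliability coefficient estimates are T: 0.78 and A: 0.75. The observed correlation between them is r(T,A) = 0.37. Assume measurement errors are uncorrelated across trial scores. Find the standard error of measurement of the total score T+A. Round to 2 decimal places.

9.89

Var(total) = 429.2 + 139.623 = 568.823.
True-score variance = 331.405 + 139.623 = 471.028, so reliability = 0.8281.
Error variance = 568.823 − 471.028 = 97.7948; SEM = √97.7948 = 9.89.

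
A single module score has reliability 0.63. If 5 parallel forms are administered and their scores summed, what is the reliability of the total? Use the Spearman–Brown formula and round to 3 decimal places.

ρ_k = kρ / (1 + (k−1)ρ) = 5·0.63 / (1 + 4·0.63) = 3.150 / 3.520 = 0.895.

0.895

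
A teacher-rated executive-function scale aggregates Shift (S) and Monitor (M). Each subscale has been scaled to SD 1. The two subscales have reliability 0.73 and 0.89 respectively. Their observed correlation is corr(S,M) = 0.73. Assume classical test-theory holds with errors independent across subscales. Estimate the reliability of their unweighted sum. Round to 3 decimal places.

0.890

Var(S+M) = 2 + 2·[0.73] = 2 + 1.46 = 3.46.
With uncorrelated errors the cross-covariances are all true-score covariance, so they carry over unchanged; only the diagonal terms shrink to ρᵢσᵢ².
True-score variance = [0.73 + 0.89] + 1.46 = 1.62 + 1.46 = 3.08.
Reliability = 3.08 / 3.46 = 0.890.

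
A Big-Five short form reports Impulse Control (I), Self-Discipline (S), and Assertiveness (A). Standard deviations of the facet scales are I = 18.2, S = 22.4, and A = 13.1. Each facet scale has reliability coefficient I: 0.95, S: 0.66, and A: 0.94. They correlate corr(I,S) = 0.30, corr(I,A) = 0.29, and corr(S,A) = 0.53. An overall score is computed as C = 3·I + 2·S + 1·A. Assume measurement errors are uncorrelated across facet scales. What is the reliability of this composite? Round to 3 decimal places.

0.890

Var(C) = 3²·18.2² + 2²·22.4² + 13.1² + 2·[6·18.2·22.4·0.30 + 3·18.2·13.1·0.29 + 2·22.4·13.1·0.53] = 5159.81 + 2504.59 = 7664.4.
With uncorrelated errors the cross-covariances are all true-score covariance, so they carry over unchanged; only the diagonal terms shrink to ρᵢσᵢ².
True-score variance = [3²·18.2²·0.95 + 2²·22.4²·0.66 + 13.1²·0.94] + 2504.59 = 4318.06 + 2504.59 = 6822.65.
Reliability = 6822.65 / 7664.4 = 0.890.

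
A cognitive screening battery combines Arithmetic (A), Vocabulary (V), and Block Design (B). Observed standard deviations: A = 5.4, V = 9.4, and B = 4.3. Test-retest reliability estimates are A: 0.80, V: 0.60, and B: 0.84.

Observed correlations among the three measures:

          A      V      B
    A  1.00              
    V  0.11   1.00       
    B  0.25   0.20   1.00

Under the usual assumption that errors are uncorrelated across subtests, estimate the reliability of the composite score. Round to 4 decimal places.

Var(A+V+B) = 5.4² + 9.4² + 4.3² + 2·[5.4·9.4·0.11 + 5.4·4.3·0.25 + 9.4·4.3·0.20] = 136.01 + 38.9452 = 174.955.
Under uncorrelated errors the observed covariances equal the true-score covariances, so only the own-variance terms attenuate.
True-score variance = [5.4²·0.80 + 9.4²·0.60 + 4.3²·0.84] + 38.9452 = 91.8756 + 38.9452 = 130.821.
Reliability = 130.821 / 174.955 = 0.7477.

0.7477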